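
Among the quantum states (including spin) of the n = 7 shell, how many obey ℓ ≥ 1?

With n = 7 the allowed ℓ are 0, 1, …, 6.
The (ℓ, m_ℓ) pairs meeting ℓ ≥ 1 give: ℓ=1 → 3; ℓ=2 → 5; ℓ=3 → 7; ℓ=4 → 9; ℓ=5 → 11; ℓ=6 → 13.
Orbitals: 3 + 5 + 7 + 9 + 11 + 13 = 48. Each orbital carries two spin states, so 48 × 2 = 96 states.

96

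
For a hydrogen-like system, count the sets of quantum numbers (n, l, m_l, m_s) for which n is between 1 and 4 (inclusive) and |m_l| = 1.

24

Count contributing orbitals for each principal shell:
n=2 → 2; n=3 → 4; n=4 → 6.
Orbitals: 2 + 4 + 6 = 12. Including both spin states (m_s = ±1/2) gives 2 × 12 = 24 states.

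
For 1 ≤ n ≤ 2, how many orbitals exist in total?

Total orbitals = 1² + 2² = 5.

5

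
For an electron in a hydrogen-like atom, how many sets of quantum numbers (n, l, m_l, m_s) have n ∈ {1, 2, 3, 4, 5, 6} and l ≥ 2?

140

Treat each shell separately and count matching orbitals:
n=3 → 5; n=4 → 12; n=5 → 21; n=6 → 32.
Orbitals: 5 + 12 + 21 + 32 = 70. Including both spin states (m_s = ±1/2) gives 2 × 70 = 140 states.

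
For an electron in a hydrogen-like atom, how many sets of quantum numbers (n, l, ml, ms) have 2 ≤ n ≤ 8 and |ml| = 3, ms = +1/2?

Per-shell orbital counts meeting the constraint:
n=4 → 2; n=5 → 4; n=6 → 6; n=7 → 8; n=8 → 10.
Orbitals: 2 + 4 + 6 + 8 + 10 = 30. With ms fixed to +1/2 there is one state per orbital, so 30 states.

30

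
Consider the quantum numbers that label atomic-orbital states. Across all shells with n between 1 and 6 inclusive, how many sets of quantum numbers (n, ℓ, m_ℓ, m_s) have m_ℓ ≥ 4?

Work shell by shell — for each n, count the (ℓ, m_ℓ) pairs that satisfy m_ℓ ≥ 4:
n=5 → 1; n=6 → 3.
Orbitals: 1 + 3 = 4. Including both spin states (m_s = ±1/2) gives 2 × 4 = 8 states.

8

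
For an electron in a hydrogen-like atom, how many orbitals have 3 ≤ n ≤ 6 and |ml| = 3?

12

Work shell by shell — for each n, count the (l, ml) pairs that satisfy |ml| = 3:
n=4 → 2; n=5 → 4; n=6 → 6.
Total orbitals: 2 + 4 + 6 = 12.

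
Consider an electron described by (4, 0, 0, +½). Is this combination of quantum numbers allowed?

Yes

n = 4 is a positive integer. ℓ = 0 satisfies 0 ≤ ℓ ≤ n−1 = 3. m_ℓ = 0 lies in the range −ℓ … +ℓ (here 0). m_s = +1/2 is one of ±1/2.
All four constraints are satisfied.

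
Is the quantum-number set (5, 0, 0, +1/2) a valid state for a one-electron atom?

n = 5 is a positive integer. l = 0 satisfies 0 ≤ l ≤ n−1 = 4. ml = 0 lies in the range −l … +l (here 0). ms = +1/2 is one of ±1/2.
All four constraints are satisfied.

Valid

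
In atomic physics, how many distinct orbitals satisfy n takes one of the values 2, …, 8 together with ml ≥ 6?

4

For each n in the range, tally the orbitals obeying ml ≥ 6:
n=7 → 1; n=8 → 3.
Total orbitals: 1 + 3 = 4.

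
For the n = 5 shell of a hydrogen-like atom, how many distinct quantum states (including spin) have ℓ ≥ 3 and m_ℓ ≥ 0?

Go through ℓ = 0, …, 4 (the values permitted for n = 5).
Contributions: ℓ=3 → 4; ℓ=4 → 5.
Orbitals: 4 + 5 = 9. Each orbital carries two spin states, so 9 × 2 = 18 states.

18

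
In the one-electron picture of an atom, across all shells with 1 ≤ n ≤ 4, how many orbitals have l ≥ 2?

17

For each n in the range, tally the orbitals obeying l ≥ 2:
n=3 → 5; n=4 → 12.
Total orbitals: 5 + 12 = 17.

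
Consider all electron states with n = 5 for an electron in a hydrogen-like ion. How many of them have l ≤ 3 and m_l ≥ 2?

6

Per l-value: l=2 → 1; l=3 → 2.
Orbitals: 1 + 2 = 3. Each orbital carries two spin states, so 3 × 2 = 6 states.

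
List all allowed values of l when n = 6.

l is an integer with 0 ≤ l ≤ n−1, so for n = 6: l = 0, 1, 2, 3, 4, 5.

0, 1, 2, 3, 4, 5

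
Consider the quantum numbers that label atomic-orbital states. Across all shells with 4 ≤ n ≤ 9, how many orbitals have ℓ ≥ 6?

86

Per-shell orbital counts meeting the constraint:
n=7 → 13; n=8 → 28; n=9 → 45.
Total orbitals: 13 + 28 + 45 = 86.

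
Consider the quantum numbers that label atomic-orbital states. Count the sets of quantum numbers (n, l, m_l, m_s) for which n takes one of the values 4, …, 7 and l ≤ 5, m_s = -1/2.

For each n in the range, tally the orbitals obeying l ≤ 5:
n=4 → 16; n=5 → 25; n=6 → 36; n=7 → 36.
Orbitals: 16 + 25 + 36 + 36 = 113. With m_s fixed to -1/2 there is one state per orbital, so 113 states.

113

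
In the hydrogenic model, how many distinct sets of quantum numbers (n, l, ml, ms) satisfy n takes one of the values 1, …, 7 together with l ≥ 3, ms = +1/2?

Work shell by shell — for each n, count the (l, ml) pairs that satisfy l ≥ 3:
n=4 → 7; n=5 → 16; n=6 → 27; n=7 → 40.
Orbitals: 7 + 16 + 27 + 40 = 90. With ms fixed to +1/2 there is one state per orbital, so 90 states.

90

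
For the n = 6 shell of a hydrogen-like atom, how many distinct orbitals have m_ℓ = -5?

1

The (ℓ, m_ℓ) pairs meeting m_ℓ = -5 give: ℓ=5 → 1.
Total orbitals: 1.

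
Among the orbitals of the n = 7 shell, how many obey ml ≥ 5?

3

Go through l = 0, …, 6 (the values permitted for n = 7).
The (l, ml) pairs meeting ml ≥ 5 give: l=5 → 1; l=6 → 2.
Total orbitals: 1 + 2 = 3.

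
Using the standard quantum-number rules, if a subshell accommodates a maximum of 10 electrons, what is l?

2(2l+1) = 10 ⇒ 2l+1 = 5 ⇒ l = 2.

l = 2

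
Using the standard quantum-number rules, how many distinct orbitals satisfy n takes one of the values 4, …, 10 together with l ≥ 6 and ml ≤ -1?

Per-shell orbital counts meeting the constraint:
n=7 → 6; n=8 → 13; n=9 → 21; n=10 → 30.
Total orbitals: 6 + 13 + 21 + 30 = 70.

70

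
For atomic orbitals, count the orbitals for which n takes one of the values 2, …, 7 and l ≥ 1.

Work shell by shell — for each n, count the (l, m_l) pairs that satisfy l ≥ 1:
n=2 → 3; n=3 → 8; n=4 → 15; n=5 → 24; n=6 → 35; n=7 → 48.
Total orbitals: 3 + 8 + 15 + 24 + 35 + 48 = 133.

133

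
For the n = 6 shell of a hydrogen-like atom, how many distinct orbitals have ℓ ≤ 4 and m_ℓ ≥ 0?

15

Go through ℓ = 0, …, 5 (the values permitted for n = 6).
Per ℓ-value: ℓ=0 → 1; ℓ=1 → 2; ℓ=2 → 3; ℓ=3 → 4; ℓ=4 → 5.
Total orbitals: 1 + 2 + 3 + 4 + 5 = 15.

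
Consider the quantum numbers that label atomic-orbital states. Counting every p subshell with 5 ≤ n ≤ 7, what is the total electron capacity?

18

A p subshell (l = 1) exists for every n ≥ 2, so shells n = 5, 6, 7 each contribute one — 3 subshells.
Since each p subshell holds 2(2·1+1) = 6 electrons, the total is 3 × 6 = 18.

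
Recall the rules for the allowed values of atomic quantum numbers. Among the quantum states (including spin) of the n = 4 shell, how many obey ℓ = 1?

For n = 4, ℓ ranges over 0 … 3.
The (ℓ, m_ℓ) pairs meeting ℓ = 1 give: ℓ=1 → 3.
Orbitals: 3. Each orbital carries two spin states, so 3 × 2 = 6 states.

6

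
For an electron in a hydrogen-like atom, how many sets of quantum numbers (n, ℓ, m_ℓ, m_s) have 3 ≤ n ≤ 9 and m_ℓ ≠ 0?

Go shell by shell, enumerating (ℓ, m_ℓ) with m_ℓ ≠ 0:
n=3 → 6; n=4 → 12; n=5 → 20; n=6 → 30; n=7 → 42; n=8 → 56; n=9 → 72.
Orbitals: 6 + 12 + 20 + 30 + 42 + 56 + 72 = 238. Including both spin states (m_s = ±1/2) gives 2 × 238 = 476 states.

476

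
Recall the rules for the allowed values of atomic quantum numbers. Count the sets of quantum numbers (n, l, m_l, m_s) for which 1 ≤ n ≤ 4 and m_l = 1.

12

Treat each shell separately and count matching orbitals:
n=2 → 1; n=3 → 2; n=4 → 3.
Orbitals: 1 + 2 + 3 = 6. Including both spin states (m_s = ±1/2) gives 2 × 6 = 12 states.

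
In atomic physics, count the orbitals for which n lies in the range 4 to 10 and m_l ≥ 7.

Treat each shell separately and count matching orbitals:
n=8 → 1; n=9 → 3; n=10 → 6.
Total orbitals: 1 + 3 + 6 = 10.

10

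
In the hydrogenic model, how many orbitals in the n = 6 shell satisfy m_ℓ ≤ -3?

6

For n = 6, ℓ ranges over 0 … 5.
Orbitals with m_ℓ ≤ -3, by ℓ: ℓ=3 → 1; ℓ=4 → 2; ℓ=5 → 3.
Total orbitals: 1 + 2 + 3 = 6.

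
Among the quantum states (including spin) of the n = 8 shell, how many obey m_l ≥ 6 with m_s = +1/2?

Go through l = 0, …, 7 (the values permitted for n = 8).
The (l, m_l) pairs meeting m_l ≥ 6 give: l=6 → 1; l=7 → 2.
Orbitals: 1 + 2 = 3. With m_s fixed to a single value there is one state per orbital, giving 3 states.

3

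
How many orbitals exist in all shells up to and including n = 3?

14

Total orbitals = 1² + 2² + 3² = 14.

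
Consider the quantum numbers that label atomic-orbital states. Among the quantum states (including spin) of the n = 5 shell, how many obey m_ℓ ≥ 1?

20

Go through ℓ = 0, …, 4 (the values permitted for n = 5).
Contributions: ℓ=1 → 1; ℓ=2 → 2; ℓ=3 → 3; ℓ=4 → 4.
Orbitals: 1 + 2 + 3 + 4 = 10. Each orbital carries two spin states, so 10 × 2 = 20 states.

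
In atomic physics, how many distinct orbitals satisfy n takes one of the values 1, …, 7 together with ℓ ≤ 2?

50

Per-shell orbital counts meeting the constraint:
n=1 → 1; n=2 → 4; n=3 → 9; n=4 → 9; n=5 → 9; n=6 → 9; n=7 → 9.
Total orbitals: 1 + 4 + 9 + 9 + 9 + 9 + 9 = 50.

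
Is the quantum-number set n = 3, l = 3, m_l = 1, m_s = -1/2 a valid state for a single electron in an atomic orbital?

Not allowed

The orbital quantum number must satisfy 0 ≤ l ≤ n−1. With n = 3 the allowed l values are 0, 1, 2, so l = 3 is out of range.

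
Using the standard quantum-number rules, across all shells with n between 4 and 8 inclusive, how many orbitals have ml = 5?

Treat each shell separately and count matching orbitals:
n=6 → 1; n=7 → 2; n=8 → 3.
Total orbitals: 1 + 2 + 3 = 6.

6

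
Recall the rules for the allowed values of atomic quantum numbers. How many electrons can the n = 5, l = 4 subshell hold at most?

A subshell with l = 4 has 2l+1 = 9 orbitals, each holding 2 electrons (spin ±1/2), so 9 × 2 = 18.

18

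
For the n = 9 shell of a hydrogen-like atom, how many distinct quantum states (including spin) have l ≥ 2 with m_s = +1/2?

77

The (l, m_l) pairs meeting l ≥ 2 give: l=2 → 5; l=3 → 7; l=4 → 9; l=5 → 11; l=6 → 13; l=7 → 15; l=8 → 17.
Orbitals: 5 + 7 + 9 + 11 + 13 + 15 + 17 = 77. With m_s fixed to a single value there is one state per orbital, giving 77 states.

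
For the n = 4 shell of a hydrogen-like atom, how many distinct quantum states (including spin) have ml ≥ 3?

Per l-value: l=3 → 1.
Orbitals: 1. Each orbital carries two spin states, so 1 × 2 = 2 states.

2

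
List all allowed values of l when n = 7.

0, 1, 2, 3, 4, 5, 6

l is an integer with 0 ≤ l ≤ n−1, so for n = 7: l = 0, 1, 2, 3, 4, 5, 6.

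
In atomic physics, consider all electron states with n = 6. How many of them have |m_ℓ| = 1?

20

Per ℓ-value: ℓ=1 → 2; ℓ=2 → 2; ℓ=3 → 2; ℓ=4 → 2; ℓ=5 → 2.
Orbitals: 2 + 2 + 2 + 2 + 2 = 10. Each orbital carries two spin states, so 10 × 2 = 20 states.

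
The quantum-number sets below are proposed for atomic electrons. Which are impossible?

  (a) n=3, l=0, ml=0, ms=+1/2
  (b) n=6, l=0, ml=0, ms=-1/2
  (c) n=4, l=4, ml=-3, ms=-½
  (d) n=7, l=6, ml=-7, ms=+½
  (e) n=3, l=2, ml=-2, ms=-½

(c) and (d)

(c) has l = 4 ≥ n = 4, violating 0 ≤ l ≤ n−1.
(d) has |ml| = 7 > l = 6, violating −l ≤ ml ≤ l.
The remaining sets (a), (b), (e) satisfy all four rules.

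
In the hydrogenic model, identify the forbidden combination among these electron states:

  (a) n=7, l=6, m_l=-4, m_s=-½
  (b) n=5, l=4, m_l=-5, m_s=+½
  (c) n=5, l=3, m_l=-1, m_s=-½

(b)

(b) has |m_l| = 5 > l = 4, violating −l ≤ m_l ≤ l.
The remaining sets (a), (c) satisfy all four rules.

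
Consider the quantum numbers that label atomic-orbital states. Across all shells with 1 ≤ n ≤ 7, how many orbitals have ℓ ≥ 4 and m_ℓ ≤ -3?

Work shell by shell — for each n, count the (ℓ, m_ℓ) pairs that satisfy ℓ ≥ 4 and m_ℓ ≤ -3:
n=5 → 2; n=6 → 5; n=7 → 9.
Total orbitals: 2 + 5 + 9 = 16.

16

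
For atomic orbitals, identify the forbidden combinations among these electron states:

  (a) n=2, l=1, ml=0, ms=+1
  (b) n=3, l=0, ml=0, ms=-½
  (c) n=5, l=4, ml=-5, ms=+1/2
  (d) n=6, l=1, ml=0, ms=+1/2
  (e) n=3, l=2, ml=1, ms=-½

(a) and (c)

(a) has ms = +1, but an electron's spin must be ±1/2.
(c) has |ml| = 5 > l = 4, violating −l ≤ ml ≤ l.
The remaining sets (b), (d), (e) satisfy all four rules.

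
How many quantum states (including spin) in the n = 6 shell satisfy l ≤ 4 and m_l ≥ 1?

20

For n = 6, l ranges over 0 … 5.
Orbitals with l ≤ 4 and m_l ≥ 1, by l: l=1 → 1; l=2 → 2; l=3 → 3; l=4 → 4.
Orbitals: 1 + 2 + 3 + 4 = 10. Each orbital carries two spin states, so 10 × 2 = 20 states.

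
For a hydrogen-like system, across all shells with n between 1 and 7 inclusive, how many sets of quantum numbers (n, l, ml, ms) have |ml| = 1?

84

Go shell by shell, enumerating (l, ml) with |ml| = 1:
n=2 → 2; n=3 → 4; n=4 → 6; n=5 → 8; n=6 → 10; n=7 → 12.
Orbitals: 2 + 4 + 6 + 8 + 10 + 12 = 42. Including both spin states (ms = ±1/2) gives 2 × 42 = 84 states.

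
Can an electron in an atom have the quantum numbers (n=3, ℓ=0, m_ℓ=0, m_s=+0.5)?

Valid

n = 3 is a positive integer. ℓ = 0 satisfies 0 ≤ ℓ ≤ n−1 = 2. m_ℓ = 0 lies in the range −ℓ … +ℓ (here 0). m_s = +1/2 is one of ±1/2.
All four constraints are satisfied.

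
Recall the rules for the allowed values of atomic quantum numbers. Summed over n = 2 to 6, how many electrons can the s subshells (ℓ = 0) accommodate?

An s subshell (ℓ = 0) exists for every n ≥ 1, so shells n = 2, 3, 4, 5, 6 each contribute one — 5 subshells.
Since each s subshell holds 2(2·0+1) = 2 electrons, the total is 5 × 2 = 10.

10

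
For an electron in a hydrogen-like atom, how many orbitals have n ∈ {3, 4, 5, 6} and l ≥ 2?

70

Go shell by shell, enumerating (l, m_l) with l ≥ 2:
n=3 → 5; n=4 → 12; n=5 → 21; n=6 → 32.
Total orbitals: 5 + 12 + 21 + 32 = 70.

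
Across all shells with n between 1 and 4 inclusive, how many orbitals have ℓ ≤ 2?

Per-shell orbital counts meeting the constraint:
n=1 → 1; n=2 → 4; n=3 → 9; n=4 → 9.
Total orbitals: 1 + 4 + 9 + 9 = 23.

23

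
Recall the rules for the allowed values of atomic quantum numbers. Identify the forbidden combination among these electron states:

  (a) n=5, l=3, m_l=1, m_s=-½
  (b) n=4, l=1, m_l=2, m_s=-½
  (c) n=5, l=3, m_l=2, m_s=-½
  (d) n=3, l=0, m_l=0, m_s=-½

(b)

(b) has |m_l| = 2 > l = 1, violating −l ≤ m_l ≤ l.
The remaining sets (a), (c), (d) satisfy all four rules.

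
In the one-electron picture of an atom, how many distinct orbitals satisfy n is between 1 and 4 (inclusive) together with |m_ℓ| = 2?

6

Work shell by shell — for each n, count the (ℓ, m_ℓ) pairs that satisfy |m_ℓ| = 2:
n=3 → 2; n=4 → 4.
Total orbitals: 2 + 4 = 6.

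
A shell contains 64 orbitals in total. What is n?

n² = 64 ⇒ n = 8.

n = 8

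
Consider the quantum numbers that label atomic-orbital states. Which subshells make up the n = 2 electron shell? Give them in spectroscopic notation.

For n = 2, l runs from 0 to 1. In spectroscopic notation l = 0,1,2,… ↔ s,p,d,f,g,h,i, so the subshells are 2s, 2p.

2s, 2p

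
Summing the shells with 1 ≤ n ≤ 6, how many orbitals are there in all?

Shell n has n² orbitals: 1²=1 + 2²=4 + 3²=9 + 4²=16 + 5²=25 + 6²=36 = 91 orbitals.

91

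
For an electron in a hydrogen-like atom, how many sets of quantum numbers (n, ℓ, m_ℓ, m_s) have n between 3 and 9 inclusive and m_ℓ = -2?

Work shell by shell — for each n, count the (ℓ, m_ℓ) pairs that satisfy m_ℓ = -2:
n=3 → 1; n=4 → 2; n=5 → 3; n=6 → 4; n=7 → 5; n=8 → 6; n=9 → 7.
Orbitals: 1 + 2 + 3 + 4 + 5 + 6 + 7 = 28. Including both spin states (m_s = ±1/2) gives 2 × 28 = 56 states.

56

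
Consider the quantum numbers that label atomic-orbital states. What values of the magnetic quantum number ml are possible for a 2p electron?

-1, 0, 1

The 2p subshell has l = 1, and ml takes every integer from −l to +l. With l = 1 that gives the 3 values -1, 0, 1.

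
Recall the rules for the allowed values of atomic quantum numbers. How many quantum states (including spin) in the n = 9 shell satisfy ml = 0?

18

The n = 9 shell has l = 0 through 8; check each.
Contributions: l=0 → 1; l=1 → 1; l=2 → 1; l=3 → 1; l=4 → 1; l=5 → 1; l=6 → 1; l=7 → 1; l=8 → 1.
Orbitals: 1 + 1 + 1 + 1 + 1 + 1 + 1 + 1 + 1 = 9. Each orbital carries two spin states, so 9 × 2 = 18 states.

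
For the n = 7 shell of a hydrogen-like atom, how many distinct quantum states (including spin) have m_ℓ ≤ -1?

The n = 7 shell has ℓ = 0 through 6; check each.
Per ℓ-value: ℓ=1 → 1; ℓ=2 → 2; ℓ=3 → 3; ℓ=4 → 4; ℓ=5 → 5; ℓ=6 → 6.
Orbitals: 1 + 2 + 3 + 4 + 5 + 6 = 21. Each orbital carries two spin states, so 21 × 2 = 42 states.

42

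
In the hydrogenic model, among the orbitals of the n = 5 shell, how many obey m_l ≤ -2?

6

Go through l = 0, …, 4 (the values permitted for n = 5).
Contributions: l=2 → 1; l=3 → 2; l=4 → 3.
Total orbitals: 1 + 2 + 3 = 6.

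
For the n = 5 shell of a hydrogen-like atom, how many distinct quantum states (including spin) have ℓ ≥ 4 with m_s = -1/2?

Contributions: ℓ=4 → 9.
Orbitals: 9. With m_s fixed to a single value there is one state per orbital, giving 9 states.

9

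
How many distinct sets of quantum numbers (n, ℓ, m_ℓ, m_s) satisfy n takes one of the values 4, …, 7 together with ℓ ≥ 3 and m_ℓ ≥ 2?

Go shell by shell, enumerating (ℓ, m_ℓ) with ℓ ≥ 3 and m_ℓ ≥ 2:
n=4 → 2; n=5 → 5; n=6 → 9; n=7 → 14.
Orbitals: 2 + 5 + 9 + 14 = 30. Including both spin states (m_s = ±1/2) gives 2 × 30 = 60 states.

60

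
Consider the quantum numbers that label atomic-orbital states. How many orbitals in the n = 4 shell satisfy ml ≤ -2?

3

With n = 4 the allowed l are 0, 1, …, 3.
Orbitals with ml ≤ -2, by l: l=2 → 1; l=3 → 2.
Total orbitals: 1 + 2 = 3.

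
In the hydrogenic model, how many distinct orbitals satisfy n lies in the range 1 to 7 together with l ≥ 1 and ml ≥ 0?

77

Go shell by shell, enumerating (l, ml) with l ≥ 1 and ml ≥ 0:
n=2 → 2; n=3 → 5; n=4 → 9; n=5 → 14; n=6 → 20; n=7 → 27.
Total orbitals: 2 + 5 + 9 + 14 + 20 + 27 = 77.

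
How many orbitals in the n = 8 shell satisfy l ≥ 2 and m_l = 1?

With n = 8 the allowed l are 0, 1, …, 7.
Orbitals with l ≥ 2 and m_l = 1, by l: l=2 → 1; l=3 → 1; l=4 → 1; l=5 → 1; l=6 → 1; l=7 → 1.
Total orbitals: 1 + 1 + 1 + 1 + 1 + 1 = 6.

6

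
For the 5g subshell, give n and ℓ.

n = 5, ℓ = 4

The leading integer gives n = 5; the letter 'g' means ℓ = 4.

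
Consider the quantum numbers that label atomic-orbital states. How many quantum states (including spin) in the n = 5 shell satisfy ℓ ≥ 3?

Go through ℓ = 0, …, 4 (the values permitted for n = 5).
Contributions: ℓ=3 → 7; ℓ=4 → 9.
Orbitals: 7 + 9 = 16. Each orbital carries two spin states, so 16 × 2 = 32 states.

32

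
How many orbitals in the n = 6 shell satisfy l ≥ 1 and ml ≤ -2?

Per l-value: l=2 → 1; l=3 → 2; l=4 → 3; l=5 → 4.
Total orbitals: 1 + 2 + 3 + 4 = 10.

10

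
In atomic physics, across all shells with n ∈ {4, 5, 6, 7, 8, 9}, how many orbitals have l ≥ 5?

Work shell by shell — for each n, count the (l, m_l) pairs that satisfy l ≥ 5:
n=6 → 11; n=7 → 24; n=8 → 39; n=9 → 56.
Total orbitals: 11 + 24 + 39 + 56 = 130.

130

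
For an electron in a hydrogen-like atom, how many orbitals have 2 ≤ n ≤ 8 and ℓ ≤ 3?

93

Treat each shell separately and count matching orbitals:
n=2 → 4; n=3 → 9; n=4 → 16; n=5 → 16; n=6 → 16; n=7 → 16; n=8 → 16.
Total orbitals: 4 + 9 + 16 + 16 + 16 + 16 + 16 = 93.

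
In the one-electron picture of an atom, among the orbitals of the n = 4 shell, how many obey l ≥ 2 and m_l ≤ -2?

3

The n = 4 shell has l = 0 through 3; check each.
The (l, m_l) pairs meeting l ≥ 2 and m_l ≤ -2 give: l=2 → 1; l=3 → 2.
Total orbitals: 1 + 2 = 3.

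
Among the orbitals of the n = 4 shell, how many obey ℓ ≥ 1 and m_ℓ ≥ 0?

9

For n = 4, ℓ ranges over 0 … 3.
The (ℓ, m_ℓ) pairs meeting ℓ ≥ 1 and m_ℓ ≥ 0 give: ℓ=1 → 2; ℓ=2 → 3; ℓ=3 → 4.
Total orbitals: 2 + 3 + 4 = 9.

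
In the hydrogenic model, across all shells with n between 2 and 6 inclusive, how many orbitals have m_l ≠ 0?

Per-shell orbital counts meeting the constraint:
n=2 → 2; n=3 → 6; n=4 → 12; n=5 → 20; n=6 → 30.
Total orbitals: 2 + 6 + 12 + 20 + 30 = 70.

70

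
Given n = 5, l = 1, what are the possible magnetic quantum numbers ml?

ml takes every integer from −l to +l. With l = 1 that gives the 3 values -1, 0, 1.

-1, 0, 1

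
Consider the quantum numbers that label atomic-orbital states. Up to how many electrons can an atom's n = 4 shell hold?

32

A shell holds 2n² electrons: 2 × 4² = 2 × 16 = 32.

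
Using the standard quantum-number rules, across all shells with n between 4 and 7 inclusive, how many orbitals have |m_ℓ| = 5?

Work shell by shell — for each n, count the (ℓ, m_ℓ) pairs that satisfy |m_ℓ| = 5:
n=6 → 2; n=7 → 4.
Total orbitals: 2 + 4 = 6.

6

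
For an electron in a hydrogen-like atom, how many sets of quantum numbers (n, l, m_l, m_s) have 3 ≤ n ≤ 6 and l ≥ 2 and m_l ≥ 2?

40

Treat each shell separately and count matching orbitals:
n=3 → 1; n=4 → 3; n=5 → 6; n=6 → 10.
Orbitals: 1 + 3 + 6 + 10 = 20. Including both spin states (m_s = ±1/2) gives 2 × 20 = 40 states.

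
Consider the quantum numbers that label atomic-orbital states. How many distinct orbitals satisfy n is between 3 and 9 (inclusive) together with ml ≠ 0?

Per-shell orbital counts meeting the constraint:
n=3 → 6; n=4 → 12; n=5 → 20; n=6 → 30; n=7 → 42; n=8 → 56; n=9 → 72.
Total orbitals: 6 + 12 + 20 + 30 + 42 + 56 + 72 = 238.

238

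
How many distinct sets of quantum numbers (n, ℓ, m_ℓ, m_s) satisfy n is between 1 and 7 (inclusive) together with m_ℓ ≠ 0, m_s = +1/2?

112

Treat each shell separately and count matching orbitals:
n=2 → 2; n=3 → 6; n=4 → 12; n=5 → 20; n=6 → 30; n=7 → 42.
Orbitals: 2 + 6 + 12 + 20 + 30 + 42 = 112. With m_s fixed to +1/2 there is one state per orbital, so 112 states.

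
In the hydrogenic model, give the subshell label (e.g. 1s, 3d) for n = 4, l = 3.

4f

l = 3 corresponds to the letter 'f', so the subshell is 4f.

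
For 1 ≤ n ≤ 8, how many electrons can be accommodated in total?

408

Total orbitals = 1² + 2² + 3² + 4² + 5² + 6² + 7² + 8² = 204. Doubling for spin gives 408 electrons.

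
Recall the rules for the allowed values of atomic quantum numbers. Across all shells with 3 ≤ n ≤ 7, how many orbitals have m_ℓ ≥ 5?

4

Per-shell orbital counts meeting the constraint:
n=6 → 1; n=7 → 3.
Total orbitals: 1 + 3 = 4.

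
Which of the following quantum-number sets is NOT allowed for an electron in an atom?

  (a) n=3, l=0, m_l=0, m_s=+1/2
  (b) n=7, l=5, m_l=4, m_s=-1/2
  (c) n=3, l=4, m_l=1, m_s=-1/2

(c)

(c) has l = 4 ≥ n = 3, violating 0 ≤ l ≤ n−1.
The remaining sets (a), (b) satisfy all four rules.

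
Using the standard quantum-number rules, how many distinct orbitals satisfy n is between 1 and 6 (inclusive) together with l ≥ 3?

Work shell by shell — for each n, count the (l, m_l) pairs that satisfy l ≥ 3:
n=4 → 7; n=5 → 16; n=6 → 27.
Total orbitals: 7 + 16 + 27 = 50.

50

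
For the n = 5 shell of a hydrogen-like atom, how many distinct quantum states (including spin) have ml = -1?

8

The (l, ml) pairs meeting ml = -1 give: l=1 → 1; l=2 → 1; l=3 → 1; l=4 → 1.
Orbitals: 1 + 1 + 1 + 1 = 4. Each orbital carries two spin states, so 4 × 2 = 8 states.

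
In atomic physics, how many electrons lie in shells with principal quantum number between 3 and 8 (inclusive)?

Shell n has n² orbitals: 3²=9 + 4²=16 + 5²=25 + 6²=36 + 7²=49 + 8²=64 = 199 orbitals.
Two spin states per orbital: 2 × 199 = 398 electrons.

398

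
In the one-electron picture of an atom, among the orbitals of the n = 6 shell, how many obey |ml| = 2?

8

With n = 6 the allowed l are 0, 1, …, 5.
The (l, ml) pairs meeting |ml| = 2 give: l=2 → 2; l=3 → 2; l=4 → 2; l=5 → 2.
Total orbitals: 2 + 2 + 2 + 2 = 8.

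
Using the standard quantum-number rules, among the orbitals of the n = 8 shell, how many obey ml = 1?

The (l, ml) pairs meeting ml = 1 give: l=1 → 1; l=2 → 1; l=3 → 1; l=4 → 1; l=5 → 1; l=6 → 1; l=7 → 1.
Total orbitals: 1 + 1 + 1 + 1 + 1 + 1 + 1 = 7.

7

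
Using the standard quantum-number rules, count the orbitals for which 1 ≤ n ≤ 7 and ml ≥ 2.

Count contributing orbitals for each principal shell:
n=3 → 1; n=4 → 3; n=5 → 6; n=6 → 10; n=7 → 15.
Total orbitals: 1 + 3 + 6 + 10 + 15 = 35.

35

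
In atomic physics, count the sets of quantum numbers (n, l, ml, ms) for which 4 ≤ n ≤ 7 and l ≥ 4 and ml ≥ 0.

68

Work shell by shell — for each n, count the (l, ml) pairs that satisfy l ≥ 4 and ml ≥ 0:
n=5 → 5; n=6 → 11; n=7 → 18.
Orbitals: 5 + 11 + 18 = 34. Including both spin states (ms = ±1/2) gives 2 × 34 = 68 states.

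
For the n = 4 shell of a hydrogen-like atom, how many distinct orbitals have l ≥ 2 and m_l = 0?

The n = 4 shell has l = 0 through 3; check each.
Contributions: l=2 → 1; l=3 → 1.
Total orbitals: 1 + 1 = 2.

2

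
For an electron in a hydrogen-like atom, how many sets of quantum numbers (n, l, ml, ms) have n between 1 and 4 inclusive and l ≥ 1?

52

Treat each shell separately and count matching orbitals:
n=2 → 3; n=3 → 8; n=4 → 15.
Orbitals: 3 + 8 + 15 = 26. Including both spin states (ms = ±1/2) gives 2 × 26 = 52 states.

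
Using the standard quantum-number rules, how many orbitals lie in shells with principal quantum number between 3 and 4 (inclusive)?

25

Shell n has n² orbitals: 3²=9 + 4²=16 = 25 orbitals.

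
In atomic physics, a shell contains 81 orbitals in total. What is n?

n² = 81 ⇒ n = 9.

n = 9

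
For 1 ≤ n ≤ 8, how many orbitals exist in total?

Total orbitals = 1² + 2² + 3² + 4² + 5² + 6² + 7² + 8² = 204.

204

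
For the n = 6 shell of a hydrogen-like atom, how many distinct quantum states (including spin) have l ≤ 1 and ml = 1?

2

The n = 6 shell has l = 0 through 5; check each.
The (l, ml) pairs meeting l ≤ 1 and ml = 1 give: l=1 → 1.
Orbitals: 1. Each orbital carries two spin states, so 1 × 2 = 2 states.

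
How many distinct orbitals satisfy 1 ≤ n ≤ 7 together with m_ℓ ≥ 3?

Treat each shell separately and count matching orbitals:
n=4 → 1; n=5 → 3; n=6 → 6; n=7 → 10.
Total orbitals: 1 + 3 + 6 + 10 = 20.

20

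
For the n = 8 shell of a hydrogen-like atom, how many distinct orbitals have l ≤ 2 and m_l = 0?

3

The n = 8 shell has l = 0 through 7; check each.
Per l-value: l=0 → 1; l=1 → 1; l=2 → 1.
Total orbitals: 1 + 1 + 1 = 3.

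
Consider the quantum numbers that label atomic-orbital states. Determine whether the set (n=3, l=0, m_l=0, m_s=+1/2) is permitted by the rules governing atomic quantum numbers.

n = 3 is a positive integer. l = 0 satisfies 0 ≤ l ≤ n−1 = 2. m_l = 0 lies in the range −l … +l (here 0). m_s = +1/2 is one of ±1/2.
All four constraints are satisfied.

Yes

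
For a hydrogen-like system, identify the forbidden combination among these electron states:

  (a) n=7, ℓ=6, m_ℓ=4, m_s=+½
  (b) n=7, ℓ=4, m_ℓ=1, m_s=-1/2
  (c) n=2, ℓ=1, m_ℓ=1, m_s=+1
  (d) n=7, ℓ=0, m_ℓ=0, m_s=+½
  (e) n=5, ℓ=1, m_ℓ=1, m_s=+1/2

(c) has m_s = +1, but an electron's spin must be ±1/2.
The remaining sets (a), (b), (d), (e) satisfy all four rules.

(c)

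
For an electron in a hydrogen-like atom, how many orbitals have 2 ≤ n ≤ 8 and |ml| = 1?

56

Go shell by shell, enumerating (l, ml) with |ml| = 1:
n=2 → 2; n=3 → 4; n=4 → 6; n=5 → 8; n=6 → 10; n=7 → 12; n=8 → 14.
Total orbitals: 2 + 4 + 6 + 8 + 10 + 12 + 14 = 56.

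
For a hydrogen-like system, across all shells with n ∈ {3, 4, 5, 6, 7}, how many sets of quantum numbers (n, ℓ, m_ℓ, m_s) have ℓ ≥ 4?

124

Per-shell orbital counts meeting the constraint:
n=5 → 9; n=6 → 20; n=7 → 33.
Orbitals: 9 + 20 + 33 = 62. Including both spin states (m_s = ±1/2) gives 2 × 62 = 124 states.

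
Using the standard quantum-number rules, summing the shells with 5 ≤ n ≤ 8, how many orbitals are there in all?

174

Shell n has n² orbitals: 5²=25 + 6²=36 + 7²=49 + 8²=64 = 174 orbitals.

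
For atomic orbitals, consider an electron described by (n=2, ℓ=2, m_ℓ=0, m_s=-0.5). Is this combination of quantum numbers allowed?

Not allowed

The orbital quantum number must satisfy 0 ≤ ℓ ≤ n−1. With n = 2 the allowed ℓ values are 0, 1, so ℓ = 2 is out of range.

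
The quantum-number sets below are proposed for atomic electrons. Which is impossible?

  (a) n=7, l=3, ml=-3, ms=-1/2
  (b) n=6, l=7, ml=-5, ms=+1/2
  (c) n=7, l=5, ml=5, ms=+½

(b) has l = 7 ≥ n = 6, violating 0 ≤ l ≤ n−1.
The remaining sets (a), (c) satisfy all four rules.

(b)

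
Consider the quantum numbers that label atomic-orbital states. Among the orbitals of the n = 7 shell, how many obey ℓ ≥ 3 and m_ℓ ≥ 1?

Go through ℓ = 0, …, 6 (the values permitted for n = 7).
Contributions: ℓ=3 → 3; ℓ=4 → 4; ℓ=5 → 5; ℓ=6 → 6.
Total orbitals: 3 + 4 + 5 + 6 = 18.

18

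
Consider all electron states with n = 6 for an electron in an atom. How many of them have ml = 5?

2

Orbitals with ml = 5, by l: l=5 → 1.
Orbitals: 1. Each orbital carries two spin states, so 1 × 2 = 2 states.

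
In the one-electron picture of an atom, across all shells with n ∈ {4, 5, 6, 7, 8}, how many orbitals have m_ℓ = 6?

3

For each n in the range, tally the orbitals obeying m_ℓ = 6:
n=7 → 1; n=8 → 2.
Total orbitals: 1 + 2 = 3.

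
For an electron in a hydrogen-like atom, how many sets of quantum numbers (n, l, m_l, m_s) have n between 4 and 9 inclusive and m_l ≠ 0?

464

For each n in the range, tally the orbitals obeying m_l ≠ 0:
n=4 → 12; n=5 → 20; n=6 → 30; n=7 → 42; n=8 → 56; n=9 → 72.
Orbitals: 12 + 20 + 30 + 42 + 56 + 72 = 232. Including both spin states (m_s = ±1/2) gives 2 × 232 = 464 states.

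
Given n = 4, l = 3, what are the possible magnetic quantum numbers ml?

-3, -2, -1, 0, 1, 2, 3

ml takes every integer from −l to +l. With l = 3 that gives the 7 values -3, -2, -1, 0, 1, 2, 3.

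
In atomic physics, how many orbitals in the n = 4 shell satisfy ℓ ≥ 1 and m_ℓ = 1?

For n = 4, ℓ ranges over 0 … 3.
The (ℓ, m_ℓ) pairs meeting ℓ ≥ 1 and m_ℓ = 1 give: ℓ=1 → 1; ℓ=2 → 1; ℓ=3 → 1.
Total orbitals: 1 + 1 + 1 = 3.

3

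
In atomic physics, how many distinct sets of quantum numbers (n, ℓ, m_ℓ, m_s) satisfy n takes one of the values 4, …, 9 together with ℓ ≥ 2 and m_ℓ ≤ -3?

112

Treat each shell separately and count matching orbitals:
n=4 → 1; n=5 → 3; n=6 → 6; n=7 → 10; n=8 → 15; n=9 → 21.
Orbitals: 1 + 3 + 6 + 10 + 15 + 21 = 56. Including both spin states (m_s = ±1/2) gives 2 × 56 = 112 states.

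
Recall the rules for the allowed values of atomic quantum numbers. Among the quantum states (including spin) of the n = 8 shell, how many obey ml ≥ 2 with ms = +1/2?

21

The n = 8 shell has l = 0 through 7; check each.
The (l, ml) pairs meeting ml ≥ 2 give: l=2 → 1; l=3 → 2; l=4 → 3; l=5 → 4; l=6 → 5; l=7 → 6.
Orbitals: 1 + 2 + 3 + 4 + 5 + 6 = 21. With ms fixed to a single value there is one state per orbital, giving 21 states.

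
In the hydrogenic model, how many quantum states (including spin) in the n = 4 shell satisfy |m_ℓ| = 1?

12

With n = 4 the allowed ℓ are 0, 1, …, 3.
Per ℓ-value: ℓ=1 → 2; ℓ=2 → 2; ℓ=3 → 2.
Orbitals: 2 + 2 + 2 = 6. Each orbital carries two spin states, so 6 × 2 = 12 states.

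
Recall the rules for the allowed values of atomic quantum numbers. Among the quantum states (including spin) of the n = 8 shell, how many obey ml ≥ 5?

12

With n = 8 the allowed l are 0, 1, …, 7.
Orbitals with ml ≥ 5, by l: l=5 → 1; l=6 → 2; l=7 → 3.
Orbitals: 1 + 2 + 3 = 6. Each orbital carries two spin states, so 6 × 2 = 12 states.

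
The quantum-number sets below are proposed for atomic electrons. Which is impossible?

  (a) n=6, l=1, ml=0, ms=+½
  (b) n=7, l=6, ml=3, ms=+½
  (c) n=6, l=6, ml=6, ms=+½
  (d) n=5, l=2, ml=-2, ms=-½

(c)

(c) has l = 6 ≥ n = 6, violating 0 ≤ l ≤ n−1.
The remaining sets (a), (b), (d) satisfy all four rules.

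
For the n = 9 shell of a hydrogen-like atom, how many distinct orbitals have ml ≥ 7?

3

Orbitals with ml ≥ 7, by l: l=7 → 1; l=8 → 2.
Total orbitals: 1 + 2 = 3.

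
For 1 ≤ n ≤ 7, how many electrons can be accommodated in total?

280

Total orbitals = 1² + 2² + 3² + 4² + 5² + 6² + 7² = 140. Doubling for spin gives 280 electrons.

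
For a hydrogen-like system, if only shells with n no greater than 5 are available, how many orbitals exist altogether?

55

Total orbitals = 1² + 2² + 3² + 4² + 5² = 55.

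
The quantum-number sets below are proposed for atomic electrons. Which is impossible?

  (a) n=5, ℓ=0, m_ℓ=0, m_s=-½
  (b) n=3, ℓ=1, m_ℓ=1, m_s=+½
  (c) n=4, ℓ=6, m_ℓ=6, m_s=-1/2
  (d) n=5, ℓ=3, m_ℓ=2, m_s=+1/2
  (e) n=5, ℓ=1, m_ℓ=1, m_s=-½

(c)

(c) has ℓ = 6 ≥ n = 4, violating 0 ≤ ℓ ≤ n−1.
The remaining sets (a), (b), (d), (e) satisfy all four rules.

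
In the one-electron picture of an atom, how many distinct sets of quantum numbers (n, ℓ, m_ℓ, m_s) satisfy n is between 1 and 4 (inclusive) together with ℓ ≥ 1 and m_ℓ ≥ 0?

32

Treat each shell separately and count matching orbitals:
n=2 → 2; n=3 → 5; n=4 → 9.
Orbitals: 2 + 5 + 9 = 16. Including both spin states (m_s = ±1/2) gives 2 × 16 = 32 states.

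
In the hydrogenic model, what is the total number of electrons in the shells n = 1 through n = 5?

110

Shell n has n² orbitals: 1²=1 + 2²=4 + 3²=9 + 4²=16 + 5²=25 = 55 orbitals.
Two spin states per orbital: 2 × 55 = 110 electrons.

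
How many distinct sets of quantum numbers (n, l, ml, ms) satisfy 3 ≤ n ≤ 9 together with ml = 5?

20

For each n in the range, tally the orbitals obeying ml = 5:
n=6 → 1; n=7 → 2; n=8 → 3; n=9 → 4.
Orbitals: 1 + 2 + 3 + 4 = 10. Including both spin states (ms = ±1/2) gives 2 × 10 = 20 states.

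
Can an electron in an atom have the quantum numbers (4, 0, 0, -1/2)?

Valid

n = 4 is a positive integer. ℓ = 0 satisfies 0 ≤ ℓ ≤ n−1 = 3. m_ℓ = 0 lies in the range −ℓ … +ℓ (here 0). m_s = -1/2 is one of ±1/2.
All four constraints are satisfied.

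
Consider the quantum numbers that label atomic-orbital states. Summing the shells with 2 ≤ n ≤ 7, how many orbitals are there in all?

139

Shell n has n² orbitals: 2²=4 + 3²=9 + 4²=16 + 5²=25 + 6²=36 + 7²=49 = 139 orbitals.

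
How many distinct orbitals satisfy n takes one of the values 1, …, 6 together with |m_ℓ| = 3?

12

For each n in the range, tally the orbitals obeying |m_ℓ| = 3:
n=4 → 2; n=5 → 4; n=6 → 6.
Total orbitals: 2 + 4 + 6 = 12.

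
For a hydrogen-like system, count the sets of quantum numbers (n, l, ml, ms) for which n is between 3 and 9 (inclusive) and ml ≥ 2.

168

For each n in the range, tally the orbitals obeying ml ≥ 2:
n=3 → 1; n=4 → 3; n=5 → 6; n=6 → 10; n=7 → 15; n=8 → 21; n=9 → 28.
Orbitals: 1 + 3 + 6 + 10 + 15 + 21 + 28 = 84. Including both spin states (ms = ±1/2) gives 2 × 84 = 168 states.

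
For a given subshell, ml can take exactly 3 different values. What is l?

l = 1

ml ranges over 2l+1 integers, so 2l+1 = 3 ⇒ l = 1.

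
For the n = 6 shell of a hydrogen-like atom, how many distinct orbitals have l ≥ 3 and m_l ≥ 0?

15

With n = 6 the allowed l are 0, 1, …, 5.
The (l, m_l) pairs meeting l ≥ 3 and m_l ≥ 0 give: l=3 → 4; l=4 → 5; l=5 → 6.
Total orbitals: 4 + 5 + 6 = 15.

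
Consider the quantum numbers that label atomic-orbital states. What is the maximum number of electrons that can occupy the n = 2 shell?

A shell holds 2n² electrons: 2 × 2² = 2 × 4 = 8.

8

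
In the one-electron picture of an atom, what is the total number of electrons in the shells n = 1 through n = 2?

10

Shell n has n² orbitals: 1²=1 + 2²=4 = 5 orbitals.
Two spin states per orbital: 2 × 5 = 10 electrons.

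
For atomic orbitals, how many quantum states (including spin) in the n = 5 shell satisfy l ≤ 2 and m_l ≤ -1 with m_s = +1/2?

3

With n = 5 the allowed l are 0, 1, …, 4.
The (l, m_l) pairs meeting l ≤ 2 and m_l ≤ -1 give: l=1 → 1; l=2 → 2.
Orbitals: 1 + 2 = 3. With m_s fixed to a single value there is one state per orbital, giving 3 states.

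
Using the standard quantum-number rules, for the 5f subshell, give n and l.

The leading integer gives n = 5; the letter 'f' means l = 3.

n = 5, l = 3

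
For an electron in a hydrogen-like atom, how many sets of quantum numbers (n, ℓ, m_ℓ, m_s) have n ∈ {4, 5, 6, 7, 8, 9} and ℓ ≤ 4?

Work shell by shell — for each n, count the (ℓ, m_ℓ) pairs that satisfy ℓ ≤ 4:
n=4 → 16; n=5 → 25; n=6 → 25; n=7 → 25; n=8 → 25; n=9 → 25.
Orbitals: 16 + 25 + 25 + 25 + 25 + 25 = 141. Including both spin states (m_s = ±1/2) gives 2 × 141 = 282 states.

282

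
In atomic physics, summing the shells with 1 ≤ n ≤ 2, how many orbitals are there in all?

Shell n has n² orbitals: 1²=1 + 2²=4 = 5 orbitals.

5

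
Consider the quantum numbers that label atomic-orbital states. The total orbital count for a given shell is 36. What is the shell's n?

n = 6

n² = 36 ⇒ n = 6.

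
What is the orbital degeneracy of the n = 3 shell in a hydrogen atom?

The n = 3 shell contains n² = 3² = 9 orbitals.

9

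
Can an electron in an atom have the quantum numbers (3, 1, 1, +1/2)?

n = 3 is a positive integer. ℓ = 1 satisfies 0 ≤ ℓ ≤ n−1 = 2. m_ℓ = 1 lies in the range −ℓ … +ℓ (here −1 … 1). m_s = +1/2 is one of ±1/2.
All four constraints are satisfied.

Allowed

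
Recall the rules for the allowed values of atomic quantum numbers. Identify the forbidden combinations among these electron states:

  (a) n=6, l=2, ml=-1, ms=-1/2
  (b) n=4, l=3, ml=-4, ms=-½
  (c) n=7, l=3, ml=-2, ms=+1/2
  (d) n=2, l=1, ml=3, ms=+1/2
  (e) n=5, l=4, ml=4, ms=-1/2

(b) and (d)

(b) has |ml| = 4 > l = 3, violating −l ≤ ml ≤ l.
(d) has |ml| = 3 > l = 1, violating −l ≤ ml ≤ l.
The remaining sets (a), (c), (e) satisfy all four rules.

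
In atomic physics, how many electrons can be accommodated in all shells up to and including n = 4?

60

Total orbitals = 1² + 2² + 3² + 4² = 30. Doubling for spin gives 60 electrons.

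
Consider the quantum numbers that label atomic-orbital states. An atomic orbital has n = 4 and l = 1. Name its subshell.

4p

l = 1 corresponds to the letter 'p', so the subshell is 4p.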